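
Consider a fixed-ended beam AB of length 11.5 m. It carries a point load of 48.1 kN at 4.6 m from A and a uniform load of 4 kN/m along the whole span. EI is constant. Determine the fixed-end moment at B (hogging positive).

Release both end moments; the primary structure is a simply-supported span AB with redundants M_A and M_B.
Simple-span end rotations at A and B under the given loads:
  at A: point load 48.1 at a = 4.6: Pab(L + b)/(6LEI) = 407.1/EI
  at B: point load 48.1 at a = 4.6: Pab(L + a)/(6LEI) = 356.2/EI
  at A: UDL 4: wL³/(24EI) = 253.5/EI
  at B: UDL 4: wL³/(24EI) = 253.5/EI
  θ_A0 = 660.6/EI,  θ_B0 = 609.7/EI
Flexibility coefficients: a unit moment at one end gives L/(3EI) there and L/(6EI) at the far end, so f₁₁ = f₂₂ = 3.833/EI and f₁₂ = f₂₁ = 1.917/EI.
Compatibility — zero rotation at each built-in end:
  3.833 M_A + 1.917 M_B = 660.6
  1.917 M_A + 3.833 M_B = 609.7
Solving the pair gives M_A = 123.7 kN·m and M_B = 97.19 kN·m (hogging).

M_B = 97.19 kN·m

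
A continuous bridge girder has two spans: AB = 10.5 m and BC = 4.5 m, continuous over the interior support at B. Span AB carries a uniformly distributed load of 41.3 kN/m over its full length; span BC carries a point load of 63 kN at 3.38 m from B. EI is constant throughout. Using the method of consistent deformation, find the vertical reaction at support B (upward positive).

Release continuity at B by inserting a hinge; the redundant is the internal moment M_B. The primary structure is two simply-supported spans AB and BC.
Discontinuity in slope at B on the released structure — sum the simple-span end rotations:
  span AB: UDL 41.3: wL³/(24EI) = 1992/EI
  span BC: point load 63 at a = 3.38: Pab(L + b)/(6LEI) = 49.64/EI
  relative rotation θ_0 = (1992 + 49.64)/EI = 2042/EI
A unit hogging moment at B produces rotation L₁/(3EI) + L₂/(3EI) = 5/EI.
Compatibility: M_B·(L₁+L₂)/(3EI) = θ_0, giving M_B = 408.3 kN·m (hogging).
Span AB, ΣM about A with M_B applied at B: R_B^{AB}·10.5 = 2277 + 408.3, so R_B^{AB} = 255.7 kN and R_A = 433.6 − 255.7 = 177.9 kN.
Span BC, ΣM about C: R_B^{BC}·4.5 = 70.56 + 408.3, so R_B^{BC} = 106.4 kN and R_C = 63 − 106.4 = -43.42 kN.
R_B = 255.7 + 106.4 = 362.1 kN.

R_B = 362.1 kN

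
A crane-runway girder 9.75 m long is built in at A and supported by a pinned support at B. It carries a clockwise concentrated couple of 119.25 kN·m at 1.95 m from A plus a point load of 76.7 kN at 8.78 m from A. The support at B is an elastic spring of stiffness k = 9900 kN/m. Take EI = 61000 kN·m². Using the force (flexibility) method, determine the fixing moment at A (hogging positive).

M_A = 105.4 kN·m

Take the reaction at B as the redundant and release it; the primary structure is a cantilever fixed at A.
Downward deflection at the released point B due to the loads:
  clockwise couple 119.25 at a = 1.95: M₀a(2L − a)/(2EI) = 2041/EI
  point load 76.7 at a = 8.78: Pa²(3L − a)/(6EI) = 20172/EI
  δ_0 = 22213/EI
Tip deflection under a unit load at B: L³/(3EI) = 309/EI.
With EI = 61000 kN·m²: δ_0 = 0.36414 m and δ_{BB} = 0.005065 m/kN.
Compatibility — the spring shortens by R_B/k under the reaction it provides: δ_0 − R_B·δ_{BB} = R_B/k. With 1/k = 0.000101 m/kN, R_B = δ_0 / (δ_{BB} + 1/k) = 0.36414 / (0.005065 + 0.000101) = 70.49 kN.
Moment equilibrium about A: M_A = Σ(load moments about A) − R_B·L = 792.7 − 70.49×9.75 = 105.4 kN·m.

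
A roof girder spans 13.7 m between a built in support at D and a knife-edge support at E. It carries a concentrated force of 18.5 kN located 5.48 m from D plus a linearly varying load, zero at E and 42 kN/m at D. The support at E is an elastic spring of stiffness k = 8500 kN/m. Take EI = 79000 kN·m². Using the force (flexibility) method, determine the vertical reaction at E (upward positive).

R_E = 60.73 kN

Release the roller at E. Primary structure: cantilever fixed at D.
Deflection at E on the released cantilever, summing each load's contribution:
  point load 18.5 at a = 5.48: Pa²(3L − a)/(6EI) = 3298/EI
  triangular load, peak 42 at the fixed end: w₀L⁴/(30EI) = 49319/EI
  δ_0 = 52617/EI
Flexibility coefficient — unit upward force at E: δ_{EE} = L³/(3EI) = 857.1/EI.
With EI = 79000 kN·m²: δ_0 = 0.66603 m and δ_{EE} = 0.01085 m/kN.
Compatibility — the spring shortens by R_E/k under the reaction it provides: δ_0 − R_E·δ_{EE} = R_E/k. With 1/k = 0.000118 m/kN, R_E = δ_0 / (δ_{EE} + 1/k) = 0.66603 / (0.01085 + 0.000118) = 60.73 kN.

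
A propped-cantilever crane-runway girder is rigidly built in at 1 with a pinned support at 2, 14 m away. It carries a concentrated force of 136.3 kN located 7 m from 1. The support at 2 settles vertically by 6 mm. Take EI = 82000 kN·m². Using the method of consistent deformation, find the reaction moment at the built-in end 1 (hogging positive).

Take the reaction at 2 as the redundant and release it; the primary structure is a cantilever fixed at 1.
Primary-structure tip deflection at 2 by superposition:
  point load 136.3 at a = 7: Pa²(3L − a)/(6EI) = 38959/EI
Flexibility coefficient — unit upward force at 2: δ_{22} = L³/(3EI) = 914.7/EI.
With EI = 82000 kN·m²: δ_0 = 0.47511 m and δ_{22} = 0.011154 m/kN.
Compatibility — the beam at 2 must follow the support down by 0.006 m: δ_0 − R_2·δ_{22} = 0.006, so R_2 = (0.47511 − 0.006)/0.011154 = 42.06 kN.
Moment equilibrium about 1: M_1 = Σ(load moments about 1) − R_2·L = 954.1 − 42.06×14 = 365.3 kN·m.

M_1 = 365.3 kN·m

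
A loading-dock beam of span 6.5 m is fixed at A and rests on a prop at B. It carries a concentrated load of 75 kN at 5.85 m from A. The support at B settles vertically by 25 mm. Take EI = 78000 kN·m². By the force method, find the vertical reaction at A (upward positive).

R_A = 32.51 kN

Remove the prop at B; the released (primary) structure is a cantilever built in at A.
Free-end deflection of the primary structure under the applied loading (downward +):
  point load 75 at a = 5.85: Pa²(3L − a)/(6EI) = 5839/EI
Tip deflection under a unit load at B: L³/(3EI) = 91.54/EI.
With EI = 78000 kN·m²: δ_0 = 0.074862 m and δ_{BB} = 0.001174 m/kN.
Compatibility — the beam at B must follow the support down by 0.025 m: δ_0 − R_B·δ_{BB} = 0.025, so R_B = (0.074862 − 0.025)/0.001174 = 42.49 kN.
Vertical equilibrium: R_A = ΣP − R_B = 75 − 42.49 = 32.51 kN.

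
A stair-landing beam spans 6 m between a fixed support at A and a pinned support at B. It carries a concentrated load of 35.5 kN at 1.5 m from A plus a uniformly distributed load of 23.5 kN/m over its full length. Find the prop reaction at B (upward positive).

Release the roller at B. Primary structure: cantilever fixed at A.
Free-end deflection of the primary structure under the applied loading (downward +):
  point load 35.5 at a = 1.5: Pa²(3L − a)/(6EI) = 219.7/EI
  UDL 23.5: wL⁴/(8EI) = 3807/EI
  δ_0 = 4027/EI
Tip deflection under a unit load at B: L³/(3EI) = 72/EI.
The prop prevents deflection at B: R_B = δ_0/δ_{BB} = 4027/72 = 55.93 kN.

R_B = 55.93 kN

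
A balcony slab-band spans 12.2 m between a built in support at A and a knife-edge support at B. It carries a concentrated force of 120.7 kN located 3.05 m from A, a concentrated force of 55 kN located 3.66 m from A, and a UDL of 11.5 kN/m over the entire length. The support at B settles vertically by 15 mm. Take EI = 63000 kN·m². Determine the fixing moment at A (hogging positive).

M_A = 594.4 kN·m

Choose R_B as the redundant. The primary structure is the cantilever fixed at A.
Deflection at B on the released cantilever, summing each load's contribution:
  point load 120.7 at a = 3.05: Pa²(3L − a)/(6EI) = 6278/EI
  point load 55 at a = 3.66: Pa²(3L − a)/(6EI) = 4045/EI
  UDL 11.5: wL⁴/(8EI) = 31845/EI
  δ_0 = 42169/EI
Tip deflection under a unit load at B: L³/(3EI) = 605.3/EI.
With EI = 63000 kN·m²: δ_0 = 0.66934 m and δ_{BB} = 0.009608 m/kN.
Compatibility — the beam at B must follow the support down by 0.015 m: δ_0 − R_B·δ_{BB} = 0.015, so R_B = (0.66934 − 0.015)/0.009608 = 68.11 kN.
Moment equilibrium about A: M_A = Σ(load moments about A) − R_B·L = 1425 − 68.11×12.2 = 594.4 kN·m.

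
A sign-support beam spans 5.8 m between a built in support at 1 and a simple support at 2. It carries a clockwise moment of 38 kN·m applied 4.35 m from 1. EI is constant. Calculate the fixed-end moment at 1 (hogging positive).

Take the reaction at 2 as the redundant and release it; the primary structure is a cantilever fixed at 1.
Downward deflection at the released point 2 due to the loads:
  clockwise couple 38 at a = 4.35: M₀a(2L − a)/(2EI) = 599.2/EI
Tip deflection under a unit load at 2: L³/(3EI) = 65.04/EI.
The prop prevents deflection at 2: R_2 = δ_0/δ_{22} = 599.2/65.04 = 9.213 kN.
Moment equilibrium about 1: M_1 = Σ(load moments about 1) − R_2·L = 38 − 9.213×5.8 = -15.44 kN·m.

M_1 = -15.44 kN·m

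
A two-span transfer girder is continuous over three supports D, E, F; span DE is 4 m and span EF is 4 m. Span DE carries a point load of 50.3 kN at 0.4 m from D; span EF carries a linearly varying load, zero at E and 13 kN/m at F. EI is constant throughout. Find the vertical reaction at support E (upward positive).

R_E = 19.22 kN

Take M_E as the redundant. Released structure: two simple spans DE and EF with a hinge at E.
Discontinuity in slope at E on the released structure — sum the simple-span end rotations:
  span DE: point load 50.3 at a = 0.4: Pab(L + a)/(6LEI) = 13.28/EI
  span EF: triangular load, peak 13: 7w₀L³/(360EI) = 16.18/EI
  relative rotation θ_0 = (13.28 + 16.18)/EI = 29.46/EI
A unit hogging moment at E produces rotation L₁/(3EI) + L₂/(3EI) = 2.667/EI.
Slope continuity at E: θ_0 = M_E·2.667/EI, so M_E = 29.46/2.667 = 11.05 kN·m (hogging).
Span DE, ΣM about D with M_E applied at E: R_E^{DE}·4 = 20.12 + 11.05, so R_E^{DE} = 7.792 kN and R_D = 50.3 − 7.792 = 42.51 kN.
Span EF, ΣM about F: R_E^{EF}·4 = 34.67 + 11.05, so R_E^{EF} = 11.43 kN and R_F = 26 − 11.43 = 14.57 kN.
R_E = 7.792 + 11.43 = 19.22 kN.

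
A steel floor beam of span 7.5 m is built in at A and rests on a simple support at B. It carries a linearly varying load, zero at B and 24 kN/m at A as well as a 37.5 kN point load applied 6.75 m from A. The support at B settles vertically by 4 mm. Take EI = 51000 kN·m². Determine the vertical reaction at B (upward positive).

R_B = 48.44 kN

Remove the prop at B; the released (primary) structure is a cantilever built in at A.
Free-end deflection of the primary structure under the applied loading (downward +):
  triangular load, peak 24 at the fixed end: w₀L⁴/(30EI) = 2531/EI
  point load 37.5 at a = 6.75: Pa²(3L − a)/(6EI) = 4485/EI
  δ_0 = 7016/EI
Tip deflection under a unit load at B: L³/(3EI) = 140.6/EI.
With EI = 51000 kN·m²: δ_0 = 0.13757 m and δ_{BB} = 0.002757 m/kN.
Compatibility — the beam at B must follow the support down by 0.004 m: δ_0 − R_B·δ_{BB} = 0.004, so R_B = (0.13757 − 0.004)/0.002757 = 48.44 kN.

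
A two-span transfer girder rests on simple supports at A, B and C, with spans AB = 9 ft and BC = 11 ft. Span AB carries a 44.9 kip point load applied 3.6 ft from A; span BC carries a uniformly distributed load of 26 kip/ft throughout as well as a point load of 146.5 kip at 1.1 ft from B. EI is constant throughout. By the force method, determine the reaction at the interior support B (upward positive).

R_B = 358 kip

Insert a hinge at B; M_B is the redundant, and each span becomes simply supported.
End slopes at the hinge B, treating each span as simply supported:
  span AB: point load 44.9 at a = 3.6: Pab(L + a)/(6LEI) = 203.7/EI
  span BC: UDL 26: wL³/(24EI) = 1442/EI
  span BC: point load 146.5 at a = 1.1: Pab(L + b)/(6LEI) = 505.2/EI
  relative rotation θ_0 = (203.7 + 1947)/EI = 2151/EI
A unit hogging moment at B produces rotation L₁/(3EI) + L₂/(3EI) = 6.667/EI.
Slope continuity at B: θ_0 = M_B·6.667/EI, so M_B = 2151/6.667 = 322.6 kip·ft (hogging).
Span AB, ΣM about A with M_B applied at B: R_B^{AB}·9 = 161.6 + 322.6, so R_B^{AB} = 53.81 kip and R_A = 44.9 − 53.81 = -8.906 kip.
Span BC, ΣM about C: R_B^{BC}·11 = 3023 + 322.6, so R_B^{BC} = 304.2 kip and R_C = 432.5 − 304.2 = 128.3 kip.
R_B = 53.81 + 304.2 = 358 kip.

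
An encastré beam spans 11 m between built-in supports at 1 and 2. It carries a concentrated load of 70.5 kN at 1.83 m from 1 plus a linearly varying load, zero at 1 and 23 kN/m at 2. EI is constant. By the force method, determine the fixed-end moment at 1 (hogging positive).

Release both end moments; the primary structure is a simply-supported span 12 with redundants M_1 and M_2.
End rotations of the released simple span under the applied load (×1/EI):
  at 1: point load 70.5 at a = 1.83: Pab(L + b)/(6LEI) = 361.6/EI
  at 2: point load 70.5 at a = 1.83: Pab(L + a)/(6LEI) = 230/EI
  at 1: triangular load, peak 23: 7w₀L³/(360EI) = 595.3/EI
  at 2: triangular load, peak 23: w₀L³/(45EI) = 680.3/EI
  θ_10 = 956.8/EI,  θ_20 = 910.3/EI
Flexibility coefficients: a unit moment at one end gives L/(3EI) there and L/(6EI) at the far end, so f₁₁ = f₂₂ = 3.667/EI and f₁₂ = f₂₁ = 1.833/EI.
Compatibility — zero rotation at each built-in end:
  3.667 M_1 + 1.833 M_2 = 956.8
  1.833 M_1 + 3.667 M_2 = 910.3
Solving the pair gives M_1 = 182.4 kN·m and M_2 = 157 kN·m (hogging).

M_1 = 182.4 kN·m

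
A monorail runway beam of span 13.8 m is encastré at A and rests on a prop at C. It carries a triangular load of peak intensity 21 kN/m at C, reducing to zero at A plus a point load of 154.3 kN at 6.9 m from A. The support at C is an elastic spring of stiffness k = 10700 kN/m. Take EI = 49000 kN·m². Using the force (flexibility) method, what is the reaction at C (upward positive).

R_C = 127.2 kN

Take the reaction at C as the redundant and release it; the primary structure is a cantilever fixed at A.
Deflection at C on the released cantilever, summing each load's contribution:
  triangular load, peak 21 at the free end: 11w₀L⁴/(120EI) = 69815/EI
  point load 154.3 at a = 6.9: Pa²(3L − a)/(6EI) = 42241/EI
  δ_0 = 112056/EI
Flexibility coefficient — unit upward force at C: δ_{CC} = L³/(3EI) = 876/EI.
With EI = 49000 kN·m²: δ_0 = 2.2868 m and δ_{CC} = 0.017878 m/kN.
Compatibility — the spring shortens by R_C/k under the reaction it provides: δ_0 − R_C·δ_{CC} = R_C/k. With 1/k = 0.000093 m/kN, R_C = δ_0 / (δ_{CC} + 1/k) = 2.2868 / (0.017878 + 0.000093) = 127.2 kN.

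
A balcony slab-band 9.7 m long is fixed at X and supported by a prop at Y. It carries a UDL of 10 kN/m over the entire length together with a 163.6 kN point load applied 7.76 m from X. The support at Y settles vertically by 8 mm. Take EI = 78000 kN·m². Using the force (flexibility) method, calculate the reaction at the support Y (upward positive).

Choose R_Y as the redundant. The primary structure is the cantilever fixed at X.
Free-end deflection of the primary structure under the applied loading (downward +):
  UDL 10: wL⁴/(8EI) = 11066/EI
  point load 163.6 at a = 7.76: Pa²(3L − a)/(6EI) = 35039/EI
  δ_0 = 46105/EI
Tip deflection under a unit load at Y: L³/(3EI) = 304.2/EI.
With EI = 78000 kN·m²: δ_0 = 0.59109 m and δ_{YY} = 0.0039 m/kN.
Compatibility — the beam at Y must follow the support down by 0.008 m: δ_0 − R_Y·δ_{YY} = 0.008, so R_Y = (0.59109 − 0.008)/0.0039 = 149.5 kN.

R_Y = 149.5 kN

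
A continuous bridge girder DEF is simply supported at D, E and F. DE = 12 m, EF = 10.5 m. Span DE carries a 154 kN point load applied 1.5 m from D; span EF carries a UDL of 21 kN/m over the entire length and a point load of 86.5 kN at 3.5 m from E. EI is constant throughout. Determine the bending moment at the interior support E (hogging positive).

M_E = 274.2 kN·m

Release continuity at E by inserting a hinge; the redundant is the internal moment M_E. The primary structure is two simply-supported spans DE and EF.
Rotations at E on the released spans (each span's end-slope, ×1/EI):
  span DE: point load 154 at a = 1.5: Pab(L + a)/(6LEI) = 454.8/EI
  span EF: UDL 21: wL³/(24EI) = 1013/EI
  span EF: point load 86.5 at a = 3.5: Pab(L + b)/(6LEI) = 588.7/EI
  relative rotation θ_0 = (454.8 + 1602)/EI = 2056/EI
A unit hogging moment at E produces rotation L₁/(3EI) + L₂/(3EI) = 7.5/EI.
Slope continuity at E: θ_0 = M_E·7.5/EI, so M_E = 2056/7.5 = 274.2 kN·m (hogging).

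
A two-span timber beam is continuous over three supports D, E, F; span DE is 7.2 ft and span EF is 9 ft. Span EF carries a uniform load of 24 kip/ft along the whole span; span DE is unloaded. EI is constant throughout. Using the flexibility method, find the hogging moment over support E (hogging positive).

Insert a hinge at E; M_E is the redundant, and each span becomes simply supported.
Discontinuity in slope at E on the released structure — sum the simple-span end rotations:
  span EF: UDL 24: wL³/(24EI) = 729/EI
  relative rotation θ_0 = (0 + 729)/EI = 729/EI
A unit hogging moment at E produces rotation L₁/(3EI) + L₂/(3EI) = 5.4/EI.
Slope continuity at E: θ_0 = M_E·5.4/EI, so M_E = 729/5.4 = 135 kip·ft (hogging).

M_E = 135 kip·ft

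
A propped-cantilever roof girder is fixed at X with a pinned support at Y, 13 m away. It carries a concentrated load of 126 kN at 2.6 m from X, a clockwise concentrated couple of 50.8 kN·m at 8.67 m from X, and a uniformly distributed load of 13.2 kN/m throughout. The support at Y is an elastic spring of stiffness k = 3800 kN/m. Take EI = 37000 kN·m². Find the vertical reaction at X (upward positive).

R_X = 222 kN

Take the reaction at Y as the redundant and release it; the primary structure is a cantilever fixed at X.
Primary-structure tip deflection at Y by superposition:
  point load 126 at a = 2.6: Pa²(3L − a)/(6EI) = 5167/EI
  clockwise couple 50.8 at a = 8.67: M₀a(2L − a)/(2EI) = 3816/EI
  UDL 13.2: wL⁴/(8EI) = 47126/EI
  δ_0 = 56109/EI
Flexibility coefficient — unit upward force at Y: δ_{YY} = L³/(3EI) = 732.3/EI.
With EI = 37000 kN·m²: δ_0 = 1.5165 m and δ_{YY} = 0.019793 m/kN.
Compatibility — the spring shortens by R_Y/k under the reaction it provides: δ_0 − R_Y·δ_{YY} = R_Y/k. With 1/k = 0.000263 m/kN, R_Y = δ_0 / (δ_{YY} + 1/k) = 1.5165 / (0.019793 + 0.000263) = 75.61 kN.
Vertical equilibrium: R_X = ΣP − R_Y = 297.6 − 75.61 = 222 kN.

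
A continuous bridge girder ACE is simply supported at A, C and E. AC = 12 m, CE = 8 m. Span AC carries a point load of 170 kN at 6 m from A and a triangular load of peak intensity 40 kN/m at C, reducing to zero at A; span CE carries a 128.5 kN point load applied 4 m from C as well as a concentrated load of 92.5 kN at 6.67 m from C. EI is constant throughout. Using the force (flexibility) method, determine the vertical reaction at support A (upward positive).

R_A = 118.3 kN

Release continuity at C by inserting a hinge; the redundant is the internal moment M_C. The primary structure is two simply-supported spans AC and CE.
Discontinuity in slope at C on the released structure — sum the simple-span end rotations:
  span AC: point load 170 at a = 6: Pab(L + a)/(6LEI) = 1530/EI
  span AC: triangular load, peak 40: w₀L³/(45EI) = 1536/EI
  span CE: point load 128.5 at a = 4: Pab(L + b)/(6LEI) = 514/EI
  span CE: point load 92.5 at a = 6.67: Pab(L + b)/(6LEI) = 159.5/EI
  relative rotation θ_0 = (3066 + 673.5)/EI = 3739/EI
A unit hogging moment at C produces rotation L₁/(3EI) + L₂/(3EI) = 6.667/EI.
Compatibility: M_C·(L₁+L₂)/(3EI) = θ_0, giving M_C = 560.9 kN·m (hogging).
Span AC, ΣM about A with M_C applied at C: R_C^{AC}·12 = 2940 + 560.9, so R_C^{AC} = 291.7 kN and R_A = 410 − 291.7 = 118.3 kN.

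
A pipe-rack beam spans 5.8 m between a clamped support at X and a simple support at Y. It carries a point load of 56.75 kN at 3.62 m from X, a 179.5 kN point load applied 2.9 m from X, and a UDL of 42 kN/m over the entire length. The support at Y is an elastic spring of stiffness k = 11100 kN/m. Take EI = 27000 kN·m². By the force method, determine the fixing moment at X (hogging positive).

Choose R_Y as the redundant. The primary structure is the cantilever fixed at X.
Primary-structure tip deflection at Y by superposition:
  point load 56.75 at a = 3.62: Pa²(3L − a)/(6EI) = 1708/EI
  point load 179.5 at a = 2.9: Pa²(3L − a)/(6EI) = 3648/EI
  UDL 42: wL⁴/(8EI) = 5941/EI
  δ_0 = 11297/EI
Flexibility coefficient — unit upward force at Y: δ_{YY} = L³/(3EI) = 65.04/EI.
With EI = 27000 kN·m²: δ_0 = 0.41842 m and δ_{YY} = 0.002409 m/kN.
Compatibility — the spring shortens by R_Y/k under the reaction it provides: δ_0 − R_Y·δ_{YY} = R_Y/k. With 1/k = 0.00009 m/kN, R_Y = δ_0 / (δ_{YY} + 1/k) = 0.41842 / (0.002409 + 0.00009) = 167.4 kN.
Moment equilibrium about X: M_X = Σ(load moments about X) − R_Y·L = 1432 − 167.4×5.8 = 461.3 kN·m.

M_X = 461.3 kN·m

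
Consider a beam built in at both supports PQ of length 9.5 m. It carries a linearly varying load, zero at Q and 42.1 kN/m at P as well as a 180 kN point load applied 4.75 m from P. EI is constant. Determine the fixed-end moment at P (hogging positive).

Take the two fixed-end moments M_P, M_Q as redundants; the released structure is the simple span PQ.
End rotations of the released simple span under the applied load (×1/EI):
  at P: triangular load, peak 42.1: w₀L³/(45EI) = 802.1/EI
  at Q: triangular load, peak 42.1: 7w₀L³/(360EI) = 701.9/EI
  at P: point load 180 at a = 4.75: Pab(L + b)/(6LEI) = 1015/EI
  at Q: point load 180 at a = 4.75: Pab(L + a)/(6LEI) = 1015/EI
  θ_P0 = 1817/EI,  θ_Q0 = 1717/EI
Flexibility coefficients: a unit moment at one end gives L/(3EI) there and L/(6EI) at the far end, so f₁₁ = f₂₂ = 3.167/EI and f₁₂ = f₂₁ = 1.583/EI.
Compatibility — zero rotation at each built-in end:
  3.167 M_P + 1.583 M_Q = 1817
  1.583 M_P + 3.167 M_Q = 1717
Solving the pair gives M_P = 403.7 kN·m and M_Q = 340.4 kN·m (hogging).

M_P = 403.7 kN·m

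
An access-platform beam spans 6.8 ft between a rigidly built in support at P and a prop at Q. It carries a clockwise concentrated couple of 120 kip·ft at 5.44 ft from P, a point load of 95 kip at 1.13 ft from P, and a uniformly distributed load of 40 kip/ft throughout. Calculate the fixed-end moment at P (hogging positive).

M_P = 260.5 kip·ft

Choose R_Q as the redundant. The primary structure is the cantilever fixed at P.
Downward deflection at the released point Q due to the loads:
  clockwise couple 120 at a = 5.44: M₀a(2L − a)/(2EI) = 2663/EI
  point load 95 at a = 1.13: Pa²(3L − a)/(6EI) = 389.6/EI
  UDL 40: wL⁴/(8EI) = 10691/EI
  δ_0 = 13744/EI
Tip deflection under a unit load at Q: L³/(3EI) = 104.8/EI.
The prop prevents deflection at Q: R_Q = δ_0/δ_{QQ} = 13744/104.8 = 131.1 kip.
Moment equilibrium about P: M_P = Σ(load moments about P) − R_Q·L = 1152 − 131.1×6.8 = 260.5 kip·ft.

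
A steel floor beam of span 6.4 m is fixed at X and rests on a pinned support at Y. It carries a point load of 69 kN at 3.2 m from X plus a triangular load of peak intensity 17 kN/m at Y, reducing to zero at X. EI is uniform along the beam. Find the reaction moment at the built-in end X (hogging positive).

M_X = 123.4 kN·m

Take the reaction at Y as the redundant and release it; the primary structure is a cantilever fixed at X.
Primary-structure tip deflection at Y by superposition:
  point load 69 at a = 3.2: Pa²(3L − a)/(6EI) = 1884/EI
  triangular load, peak 17 at the free end: 11w₀L⁴/(120EI) = 2614/EI
  δ_0 = 4499/EI
Flexibility coefficient — unit upward force at Y: δ_{YY} = L³/(3EI) = 87.38/EI.
Compatibility at Y: δ_0 − R_Y·δ_{YY} = 0, so R_Y = 4499/87.38 = 51.48 kN.
Moment equilibrium about X: M_X = Σ(load moments about X) − R_Y·L = 452.9 − 51.48×6.4 = 123.4 kN·m.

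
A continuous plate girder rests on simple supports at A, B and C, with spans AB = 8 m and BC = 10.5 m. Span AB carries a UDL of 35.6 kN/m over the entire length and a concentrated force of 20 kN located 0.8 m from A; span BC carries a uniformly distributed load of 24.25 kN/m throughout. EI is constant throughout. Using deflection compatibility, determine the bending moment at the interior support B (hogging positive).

M_B = 316.3 kN·m

Take M_B as the redundant. Released structure: two simple spans AB and BC with a hinge at B.
End slopes at the hinge B, treating each span as simply supported:
  span AB: UDL 35.6: wL³/(24EI) = 759.5/EI
  span AB: point load 20 at a = 0.8: Pab(L + a)/(6LEI) = 21.12/EI
  span BC: UDL 24.25: wL³/(24EI) = 1170/EI
  relative rotation θ_0 = (780.6 + 1170)/EI = 1950/EI
A unit hogging moment at B produces rotation L₁/(3EI) + L₂/(3EI) = 6.167/EI.
Compatibility: M_B·(L₁+L₂)/(3EI) = θ_0, giving M_B = 316.3 kN·m (hogging).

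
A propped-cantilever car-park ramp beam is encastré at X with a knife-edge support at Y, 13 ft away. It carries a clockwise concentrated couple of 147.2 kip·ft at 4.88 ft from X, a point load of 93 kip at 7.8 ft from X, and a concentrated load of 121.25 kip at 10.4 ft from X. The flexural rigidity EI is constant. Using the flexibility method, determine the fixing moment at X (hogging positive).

M_X = 367 kip·ft

Take the reaction at Y as the redundant and release it; the primary structure is a cantilever fixed at X.
Deflection at Y on the released cantilever, summing each load's contribution:
  clockwise couple 147.2 at a = 4.88: M₀a(2L − a)/(2EI) = 7586/EI
  point load 93 at a = 7.8: Pa²(3L − a)/(6EI) = 29422/EI
  point load 121.25 at a = 10.4: Pa²(3L − a)/(6EI) = 62512/EI
  δ_0 = 99520/EI
Flexibility coefficient — unit upward force at Y: δ_{YY} = L³/(3EI) = 732.3/EI.
The prop prevents deflection at Y: R_Y = δ_0/δ_{YY} = 99520/732.3 = 135.9 kip.
Moment equilibrium about X: M_X = Σ(load moments about X) − R_Y·L = 2134 − 135.9×13 = 367 kip·ft.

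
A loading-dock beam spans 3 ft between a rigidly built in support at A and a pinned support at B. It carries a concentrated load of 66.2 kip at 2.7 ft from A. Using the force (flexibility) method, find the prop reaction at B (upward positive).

R_B = 56.3 kip

Take the reaction at B as the redundant and release it; the primary structure is a cantilever fixed at A.
Free-end deflection of the primary structure under the applied loading (downward +):
  point load 66.2 at a = 2.7: Pa²(3L − a)/(6EI) = 506.7/EI
Flexibility coefficient — unit upward force at B: δ_{BB} = L³/(3EI) = 9/EI.
The prop prevents deflection at B: R_B = δ_0/δ_{BB} = 506.7/9 = 56.3 kip.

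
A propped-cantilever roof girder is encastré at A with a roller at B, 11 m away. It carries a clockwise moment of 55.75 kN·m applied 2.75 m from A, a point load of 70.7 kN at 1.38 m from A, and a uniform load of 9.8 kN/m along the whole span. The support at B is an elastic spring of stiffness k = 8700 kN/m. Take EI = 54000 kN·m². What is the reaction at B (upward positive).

Take the reaction at B as the redundant and release it; the primary structure is a cantilever fixed at A.
Deflection at B on the released cantilever, summing each load's contribution:
  clockwise couple 55.75 at a = 2.75: M₀a(2L − a)/(2EI) = 1476/EI
  point load 70.7 at a = 1.38: Pa²(3L − a)/(6EI) = 709.6/EI
  UDL 9.8: wL⁴/(8EI) = 17935/EI
  δ_0 = 20120/EI
Flexibility coefficient — unit upward force at B: δ_{BB} = L³/(3EI) = 443.7/EI.
With EI = 54000 kN·m²: δ_0 = 0.3726 m and δ_{BB} = 0.008216 m/kN.
Compatibility — the spring shortens by R_B/k under the reaction it provides: δ_0 − R_B·δ_{BB} = R_B/k. With 1/k = 0.000115 m/kN, R_B = δ_0 / (δ_{BB} + 1/k) = 0.3726 / (0.008216 + 0.000115) = 44.72 kN.

R_B = 44.72 kN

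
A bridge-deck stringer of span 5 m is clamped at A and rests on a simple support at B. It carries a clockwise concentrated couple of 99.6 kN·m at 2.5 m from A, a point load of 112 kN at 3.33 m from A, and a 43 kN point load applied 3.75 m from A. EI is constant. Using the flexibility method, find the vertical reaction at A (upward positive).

Choose R_B as the redundant. The primary structure is the cantilever fixed at A.
Deflection at B on the released cantilever, summing each load's contribution:
  clockwise couple 99.6 at a = 2.5: M₀a(2L − a)/(2EI) = 933.8/EI
  point load 112 at a = 3.33: Pa²(3L − a)/(6EI) = 2416/EI
  point load 43 at a = 3.75: Pa²(3L − a)/(6EI) = 1134/EI
  δ_0 = 4483/EI
Flexibility coefficient — unit upward force at B: δ_{BB} = L³/(3EI) = 41.67/EI.
The prop prevents deflection at B: R_B = δ_0/δ_{BB} = 4483/41.67 = 107.6 kN.
Vertical equilibrium: R_A = ΣP − R_B = 155 − 107.6 = 47.4 kN.

R_A = 47.4 kN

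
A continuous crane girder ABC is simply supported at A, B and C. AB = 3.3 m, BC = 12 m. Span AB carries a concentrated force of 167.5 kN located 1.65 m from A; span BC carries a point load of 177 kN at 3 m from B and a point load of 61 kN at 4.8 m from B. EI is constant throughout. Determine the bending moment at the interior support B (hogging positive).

M_B = 405.9 kN·m

Take M_B as the redundant. Released structure: two simple spans AB and BC with a hinge at B.
Rotations at B on the released spans (each span's end-slope, ×1/EI):
  span AB: point load 167.5 at a = 1.65: Pab(L + a)/(6LEI) = 114/EI
  span BC: point load 177 at a = 3: Pab(L + b)/(6LEI) = 1394/EI
  span BC: point load 61 at a = 4.8: Pab(L + b)/(6LEI) = 562.2/EI
  relative rotation θ_0 = (114 + 1956)/EI = 2070/EI
A unit hogging moment at B produces rotation L₁/(3EI) + L₂/(3EI) = 5.1/EI.
Slope continuity at B: θ_0 = M_B·5.1/EI, so M_B = 2070/5.1 = 405.9 kN·m (hogging).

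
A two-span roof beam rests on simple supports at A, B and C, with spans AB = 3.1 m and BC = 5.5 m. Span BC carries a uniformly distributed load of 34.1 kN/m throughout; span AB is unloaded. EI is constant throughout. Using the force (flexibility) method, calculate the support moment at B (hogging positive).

M_B = 82.46 kN·m

Release continuity at B by inserting a hinge; the redundant is the internal moment M_B. The primary structure is two simply-supported spans AB and BC.
Discontinuity in slope at B on the released structure — sum the simple-span end rotations:
  span BC: UDL 34.1: wL³/(24EI) = 236.4/EI
  relative rotation θ_0 = (0 + 236.4)/EI = 236.4/EI
A unit hogging moment at B produces rotation L₁/(3EI) + L₂/(3EI) = 2.867/EI.
Compatibility: M_B·(L₁+L₂)/(3EI) = θ_0, giving M_B = 82.46 kN·m (hogging).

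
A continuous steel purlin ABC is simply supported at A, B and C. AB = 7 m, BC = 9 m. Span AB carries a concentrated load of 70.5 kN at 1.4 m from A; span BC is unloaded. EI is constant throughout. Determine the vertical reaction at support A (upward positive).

Release continuity at B by inserting a hinge; the redundant is the internal moment M_B. The primary structure is two simply-supported spans AB and BC.
End slopes at the hinge B, treating each span as simply supported:
  span AB: point load 70.5 at a = 1.4: Pab(L + a)/(6LEI) = 110.5/EI
  relative rotation θ_0 = (110.5 + 0)/EI = 110.5/EI
A unit hogging moment at B produces rotation L₁/(3EI) + L₂/(3EI) = 5.333/EI.
Compatibility: M_B·(L₁+L₂)/(3EI) = θ_0, giving M_B = 20.73 kN·m (hogging).
Span AB, ΣM about A with M_B applied at B: R_B^{AB}·7 = 98.7 + 20.73, so R_B^{AB} = 17.06 kN and R_A = 70.5 − 17.06 = 53.44 kN.

R_A = 53.44 kN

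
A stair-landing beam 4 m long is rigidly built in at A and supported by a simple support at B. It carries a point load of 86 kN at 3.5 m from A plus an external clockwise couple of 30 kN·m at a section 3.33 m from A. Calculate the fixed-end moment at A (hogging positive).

M_A = 7.427 kN·m

Take the reaction at B as the redundant and release it; the primary structure is a cantilever fixed at A.
Primary-structure tip deflection at B by superposition:
  point load 86 at a = 3.5: Pa²(3L − a)/(6EI) = 1492/EI
  clockwise couple 30 at a = 3.33: M₀a(2L − a)/(2EI) = 233.3/EI
  δ_0 = 1726/EI
Tip deflection under a unit load at B: L³/(3EI) = 21.33/EI.
The prop prevents deflection at B: R_B = δ_0/δ_{BB} = 1726/21.33 = 80.89 kN.
Moment equilibrium about A: M_A = Σ(load moments about A) − R_B·L = 331 − 80.89×4 = 7.427 kN·m.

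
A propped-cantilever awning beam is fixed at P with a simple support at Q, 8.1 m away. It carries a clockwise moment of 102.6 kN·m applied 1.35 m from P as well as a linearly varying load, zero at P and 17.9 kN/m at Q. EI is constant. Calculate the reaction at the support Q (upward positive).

R_Q = 45.68 kN

Remove the prop at Q; the released (primary) structure is a cantilever built in at P.
Deflection at Q on the released cantilever, summing each load's contribution:
  clockwise couple 102.6 at a = 1.35: M₀a(2L − a)/(2EI) = 1028/EI
  triangular load, peak 17.9 at the free end: 11w₀L⁴/(120EI) = 7063/EI
  δ_0 = 8092/EI
Flexibility coefficient — unit upward force at Q: δ_{QQ} = L³/(3EI) = 177.1/EI.
The prop prevents deflection at Q: R_Q = δ_0/δ_{QQ} = 8092/177.1 = 45.68 kN.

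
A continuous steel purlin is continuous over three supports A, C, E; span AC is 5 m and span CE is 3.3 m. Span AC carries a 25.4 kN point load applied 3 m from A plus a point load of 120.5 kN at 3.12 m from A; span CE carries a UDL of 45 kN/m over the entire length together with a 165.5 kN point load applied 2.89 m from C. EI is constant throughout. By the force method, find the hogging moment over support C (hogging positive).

Insert a hinge at C; M_C is the redundant, and each span becomes simply supported.
End slopes at the hinge C, treating each span as simply supported:
  span AC: point load 25.4 at a = 3: Pab(L + a)/(6LEI) = 40.64/EI
  span AC: point load 120.5 at a = 3.12: Pab(L + a)/(6LEI) = 191.3/EI
  span CE: UDL 45: wL³/(24EI) = 67.38/EI
  span CE: point load 165.5 at a = 2.89: Pab(L + b)/(6LEI) = 36.74/EI
  relative rotation θ_0 = (231.9 + 104.1)/EI = 336.1/EI
A unit hogging moment at C produces rotation L₁/(3EI) + L₂/(3EI) = 2.767/EI.
Slope continuity at C: θ_0 = M_C·2.767/EI, so M_C = 336.1/2.767 = 121.5 kN·m (hogging).

M_C = 121.5 kN·m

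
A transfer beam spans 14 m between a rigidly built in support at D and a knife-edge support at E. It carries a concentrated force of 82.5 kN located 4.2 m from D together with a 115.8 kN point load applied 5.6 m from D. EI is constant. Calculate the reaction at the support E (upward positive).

R_E = 34.11 kN

Take the reaction at E as the redundant and release it; the primary structure is a cantilever fixed at D.
Free-end deflection of the primary structure under the applied loading (downward +):
  point load 82.5 at a = 4.2: Pa²(3L − a)/(6EI) = 9168/EI
  point load 115.8 at a = 5.6: Pa²(3L − a)/(6EI) = 22031/EI
  δ_0 = 31199/EI
Flexibility coefficient — unit upward force at E: δ_{EE} = L³/(3EI) = 914.7/EI.
The prop prevents deflection at E: R_E = δ_0/δ_{EE} = 31199/914.7 = 34.11 kN.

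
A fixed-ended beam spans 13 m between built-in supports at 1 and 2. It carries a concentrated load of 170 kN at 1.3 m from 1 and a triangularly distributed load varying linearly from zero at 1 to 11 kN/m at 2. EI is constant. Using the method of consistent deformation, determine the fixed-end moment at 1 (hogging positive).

Release both end moments; the primary structure is a simply-supported span 12 with redundants M_1 and M_2.
On the primary (simply-supported) span, the end slopes from the loading are:
  at 1: point load 170 at a = 1.3: Pab(L + b)/(6LEI) = 818.8/EI
  at 2: point load 170 at a = 1.3: Pab(L + a)/(6LEI) = 474/EI
  at 1: triangular load, peak 11: 7w₀L³/(360EI) = 469.9/EI
  at 2: triangular load, peak 11: w₀L³/(45EI) = 537/EI
  θ_10 = 1289/EI,  θ_20 = 1011/EI
Flexibility coefficients: a unit moment at one end gives L/(3EI) there and L/(6EI) at the far end, so f₁₁ = f₂₂ = 4.333/EI and f₁₂ = f₂₁ = 2.167/EI.
Compatibility — zero rotation at each built-in end:
  4.333 M_1 + 2.167 M_2 = 1289
  2.167 M_1 + 4.333 M_2 = 1011
Solving the pair gives M_1 = 241 kN·m and M_2 = 112.8 kN·m (hogging).

M_1 = 241 kN·m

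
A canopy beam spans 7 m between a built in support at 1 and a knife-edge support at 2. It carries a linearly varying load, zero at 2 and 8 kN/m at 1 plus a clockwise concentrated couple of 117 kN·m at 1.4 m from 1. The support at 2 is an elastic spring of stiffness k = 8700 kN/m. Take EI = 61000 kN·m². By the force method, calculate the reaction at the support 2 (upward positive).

R_2 = 13.78 kN

Remove the prop at 2; the released (primary) structure is a cantilever built in at 1.
Downward deflection at the released point 2 due to the loads:
  triangular load, peak 8 at the fixed end: w₀L⁴/(30EI) = 640.3/EI
  clockwise couple 117 at a = 1.4: M₀a(2L − a)/(2EI) = 1032/EI
  δ_0 = 1672/EI
Tip deflection under a unit load at 2: L³/(3EI) = 114.3/EI.
With EI = 61000 kN·m²: δ_0 = 0.027413 m and δ_{22} = 0.001874 m/kN.
Compatibility — the spring shortens by R_2/k under the reaction it provides: δ_0 − R_2·δ_{22} = R_2/k. With 1/k = 0.000115 m/kN, R_2 = δ_0 / (δ_{22} + 1/k) = 0.027413 / (0.001874 + 0.000115) = 13.78 kN.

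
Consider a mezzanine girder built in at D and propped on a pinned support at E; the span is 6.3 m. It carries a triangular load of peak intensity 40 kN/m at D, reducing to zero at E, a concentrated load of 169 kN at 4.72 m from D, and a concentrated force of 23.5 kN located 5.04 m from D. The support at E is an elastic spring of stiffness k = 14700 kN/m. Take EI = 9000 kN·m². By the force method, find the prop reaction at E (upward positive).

R_E = 147.4 kN

Take the reaction at E as the redundant and release it; the primary structure is a cantilever fixed at D.
Free-end deflection of the primary structure under the applied loading (downward +):
  triangular load, peak 40 at the fixed end: w₀L⁴/(30EI) = 2100/EI
  point load 169 at a = 4.72: Pa²(3L − a)/(6EI) = 8898/EI
  point load 23.5 at a = 5.04: Pa²(3L − a)/(6EI) = 1379/EI
  δ_0 = 12377/EI
Tip deflection under a unit load at E: L³/(3EI) = 83.35/EI.
With EI = 9000 kN·m²: δ_0 = 1.3753 m and δ_{EE} = 0.009261 m/kN.
Compatibility — the spring shortens by R_E/k under the reaction it provides: δ_0 − R_E·δ_{EE} = R_E/k. With 1/k = 0.000068 m/kN, R_E = δ_0 / (δ_{EE} + 1/k) = 1.3753 / (0.009261 + 0.000068) = 147.4 kN.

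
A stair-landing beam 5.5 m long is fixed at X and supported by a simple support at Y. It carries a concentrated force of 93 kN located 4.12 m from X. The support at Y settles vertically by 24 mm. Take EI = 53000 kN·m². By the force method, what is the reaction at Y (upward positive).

R_Y = 35.8 kN

Release the roller at Y. Primary structure: cantilever fixed at X.
Deflection at Y on the released cantilever, summing each load's contribution:
  point load 93 at a = 4.12: Pa²(3L − a)/(6EI) = 3257/EI
Tip deflection under a unit load at Y: L³/(3EI) = 55.46/EI.
With EI = 53000 kN·m²: δ_0 = 0.061457 m and δ_{YY} = 0.001046 m/kN.
Compatibility — the beam at Y must follow the support down by 0.024 m: δ_0 − R_Y·δ_{YY} = 0.024, so R_Y = (0.061457 − 0.024)/0.001046 = 35.8 kN.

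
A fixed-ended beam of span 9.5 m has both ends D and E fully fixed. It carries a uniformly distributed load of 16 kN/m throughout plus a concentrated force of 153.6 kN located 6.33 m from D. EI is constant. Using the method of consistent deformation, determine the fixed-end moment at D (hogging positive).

M_D = 228.6 kN·m

Take the two fixed-end moments M_D, M_E as redundants; the released structure is the simple span DE.
End rotations of the released simple span under the applied load (×1/EI):
  at D: UDL 16: wL³/(24EI) = 571.6/EI
  at E: UDL 16: wL³/(24EI) = 571.6/EI
  at D: point load 153.6 at a = 6.33: Pab(L + b)/(6LEI) = 685.1/EI
  at E: point load 153.6 at a = 6.33: Pab(L + a)/(6LEI) = 856/EI
  θ_D0 = 1257/EI,  θ_E0 = 1428/EI
Flexibility coefficients: a unit moment at one end gives L/(3EI) there and L/(6EI) at the far end, so f₁₁ = f₂₂ = 3.167/EI and f₁₂ = f₂₁ = 1.583/EI.
Compatibility — zero rotation at each built-in end:
  3.167 M_D + 1.583 M_E = 1257
  1.583 M_D + 3.167 M_E = 1428
Solving the pair gives M_D = 228.6 kN·m and M_E = 336.5 kN·m (hogging).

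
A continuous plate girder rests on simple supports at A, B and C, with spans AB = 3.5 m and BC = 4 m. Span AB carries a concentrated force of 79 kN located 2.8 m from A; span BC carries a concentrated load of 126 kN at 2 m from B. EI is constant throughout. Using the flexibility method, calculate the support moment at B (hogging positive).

M_B = 68.98 kN·m

Take M_B as the redundant. Released structure: two simple spans AB and BC with a hinge at B.
Rotations at B on the released spans (each span's end-slope, ×1/EI):
  span AB: point load 79 at a = 2.8: Pab(L + a)/(6LEI) = 46.45/EI
  span BC: point load 126 at a = 2: Pab(L + b)/(6LEI) = 126/EI
  relative rotation θ_0 = (46.45 + 126)/EI = 172.5/EI
A unit hogging moment at B produces rotation L₁/(3EI) + L₂/(3EI) = 2.5/EI.
Slope continuity at B: θ_0 = M_B·2.5/EI, so M_B = 172.5/2.5 = 68.98 kN·m (hogging).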